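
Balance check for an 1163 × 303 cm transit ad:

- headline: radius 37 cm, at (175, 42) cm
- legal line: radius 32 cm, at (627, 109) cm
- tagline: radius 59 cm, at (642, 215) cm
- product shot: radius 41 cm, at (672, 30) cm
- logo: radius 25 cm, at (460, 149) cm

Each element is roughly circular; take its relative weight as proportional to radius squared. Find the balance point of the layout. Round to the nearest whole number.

Weights ∝ r²: headline 37² = 1369, legal line 32² = 1024, tagline 59² = 3481, product shot 41² = 1681, logo 25² = 625; Σw = 8180.
x-moment: 1369·175 + 1024·627 + 3481·642 + 1681·672 + 625·460 = 4533557; centroid 4533557/8180 ≈ 554.22.
y-moment: 1369·42 + 1024·109 + 3481·215 + 1681·30 + 625·149 = 1061084; centroid 1061084/8180 ≈ 129.72.

(554, 130)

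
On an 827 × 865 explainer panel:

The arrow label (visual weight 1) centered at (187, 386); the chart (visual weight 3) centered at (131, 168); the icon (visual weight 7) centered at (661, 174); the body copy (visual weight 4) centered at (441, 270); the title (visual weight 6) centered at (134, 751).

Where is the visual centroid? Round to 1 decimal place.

Weights sum to 1 + 3 + 7 + 4 + 6 = 21.
x: (1·187 + 3·131 + 7·661 + 4·441 + 6·134) / 21 = 7775 / 21 ≈ 370.24
y: (1·386 + 3·168 + 7·174 + 4·270 + 6·751) / 21 = 7694 / 21 ≈ 366.38

(370.2, 366.4)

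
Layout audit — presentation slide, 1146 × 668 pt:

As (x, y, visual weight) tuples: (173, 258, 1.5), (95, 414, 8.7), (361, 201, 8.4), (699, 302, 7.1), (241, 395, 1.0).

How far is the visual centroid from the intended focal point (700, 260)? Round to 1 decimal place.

≈ 354.1 pt

Weights sum to 1.5 + 8.7 + 8.4 + 7.1 + 1.0 = 26.7.
Σw·x = 1.5·173 + 8.7·95 + 8.4·361 + 7.1·699 + 1.0·241 = 9322.3, so x̄ = 9322.3/26.7 ≈ 349.15.
Σw·y = 1.5·258 + 8.7·414 + 8.4·201 + 7.1·302 + 1.0·395 = 8216.4, so ȳ = 8216.4/26.7 ≈ 307.73.
Offset from (700, 260): Δx ≈ -350.85, Δy ≈ 47.73; distance = √(Δx² + Δy²) ≈ 354.08.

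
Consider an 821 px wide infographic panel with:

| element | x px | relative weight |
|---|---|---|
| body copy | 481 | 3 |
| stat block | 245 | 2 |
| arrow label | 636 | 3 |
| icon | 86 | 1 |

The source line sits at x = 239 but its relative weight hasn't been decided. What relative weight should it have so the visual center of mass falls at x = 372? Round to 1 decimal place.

Known weights sum to 3 + 2 + 3 + 1 = 9; their moment is 3·481 + 2·245 + 3·636 + 1·86 = 3927.
Set Σw·x/Σw = 372: (3927 + 239w) = 372·(9 + w).
Solving: w = (372·9 − 3927) / (239 − 372) = -579 / -133 ≈ 4.35.

w ≈ 4.4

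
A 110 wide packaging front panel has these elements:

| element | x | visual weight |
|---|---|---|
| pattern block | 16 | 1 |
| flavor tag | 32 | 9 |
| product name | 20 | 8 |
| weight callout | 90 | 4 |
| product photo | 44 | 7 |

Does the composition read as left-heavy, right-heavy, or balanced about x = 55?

Total weight = 1 + 9 + 8 + 4 + 7 = 29.
x-moment: 1·16 + 9·32 + 8·20 + 4·90 + 7·44 = 1132; centroid 1132/29 ≈ 39.03.
39.0 lies left of the midline 55, so the layout is left-heavy.

left-heavy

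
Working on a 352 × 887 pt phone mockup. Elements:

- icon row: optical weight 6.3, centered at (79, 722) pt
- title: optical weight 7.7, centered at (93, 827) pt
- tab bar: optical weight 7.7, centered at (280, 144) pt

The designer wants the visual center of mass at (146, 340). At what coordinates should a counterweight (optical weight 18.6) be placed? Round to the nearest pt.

After adding the counterweight, total weight = 6.3 + 7.7 + 7.7 + 18.6 = 40.3.
x: need Σw·x = 40.3·146 = 5883.8. Existing = 6.3·79 + 7.7·93 + 7.7·280 = 3369.8. Remainder 2514.0 / 18.6 ≈ 135.16.
y: need Σw·y = 40.3·340 = 13702.0. Existing = 6.3·722 + 7.7·827 + 7.7·144 = 12025.3. Remainder 1676.7 / 18.6 ≈ 90.15.

(135, 90)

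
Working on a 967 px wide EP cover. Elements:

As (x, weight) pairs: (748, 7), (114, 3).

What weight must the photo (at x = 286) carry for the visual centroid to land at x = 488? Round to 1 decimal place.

w ≈ 3.5

Known weights sum to 7 + 3 = 10; their moment is 7·748 + 3·114 = 5578.
For the centroid to hit 488: (5578 + w·286) / (10 + w) = 488.
So w = (488·10 − 5578)/(286 − 488) = -698/-202 ≈ 3.46.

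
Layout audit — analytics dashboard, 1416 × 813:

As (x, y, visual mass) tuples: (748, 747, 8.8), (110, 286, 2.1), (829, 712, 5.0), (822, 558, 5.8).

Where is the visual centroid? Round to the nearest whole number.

(725, 644)

Σw = 8.8 + 2.1 + 5.0 + 5.8 = 21.7.
x: (8.8·748 + 2.1·110 + 5.0·829 + 5.8·822) / 21.7 = 15726.0 / 21.7 ≈ 724.70
y: (8.8·747 + 2.1·286 + 5.0·712 + 5.8·558) / 21.7 = 13970.6 / 21.7 ≈ 643.81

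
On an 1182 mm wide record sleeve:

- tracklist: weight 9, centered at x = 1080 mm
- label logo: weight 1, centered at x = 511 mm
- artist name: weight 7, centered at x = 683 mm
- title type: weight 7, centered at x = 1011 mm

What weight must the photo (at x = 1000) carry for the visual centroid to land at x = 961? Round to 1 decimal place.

w ≈ 25.0

Existing Σw = 24 (9 + 1 + 7 + 7); existing moment 9·1080 + 1·511 + 7·683 + 7·1011 = 22089.
Balance at x = 961 requires (22089 + w·1000) / (24 + w) = 961.
Solving: w = (961·24 − 22089) / (1000 − 961) = 975 / 39 ≈ 25.00.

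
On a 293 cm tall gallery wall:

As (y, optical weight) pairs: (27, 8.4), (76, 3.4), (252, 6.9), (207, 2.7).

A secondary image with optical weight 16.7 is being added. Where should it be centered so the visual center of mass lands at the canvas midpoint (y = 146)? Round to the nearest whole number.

New total weight: (8.4 + 3.4 + 6.9 + 2.7) + 16.7 = 38.1.
y: need Σw·y = 38.1·146 = 5562.6. Existing = 8.4·27 + 3.4·76 + 6.9·252 + 2.7·207 = 2782.9. Remainder 2779.7 / 16.7 ≈ 166.45.

y ≈ 166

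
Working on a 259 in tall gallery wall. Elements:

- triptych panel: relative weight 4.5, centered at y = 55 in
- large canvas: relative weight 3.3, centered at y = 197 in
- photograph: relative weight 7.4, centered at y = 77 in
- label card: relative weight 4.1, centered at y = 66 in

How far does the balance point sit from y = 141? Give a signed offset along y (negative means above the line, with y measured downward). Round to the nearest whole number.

Total weight = 4.5 + 3.3 + 7.4 + 4.1 = 19.3.
Σw·y = 4.5·55 + 3.3·197 + 7.4·77 + 4.1·66 = 1738.0, so ȳ = 1738.0/19.3 ≈ 90.05.
Against y = 141, that's 90.05 − 141 = -50.95.

≈ -51 in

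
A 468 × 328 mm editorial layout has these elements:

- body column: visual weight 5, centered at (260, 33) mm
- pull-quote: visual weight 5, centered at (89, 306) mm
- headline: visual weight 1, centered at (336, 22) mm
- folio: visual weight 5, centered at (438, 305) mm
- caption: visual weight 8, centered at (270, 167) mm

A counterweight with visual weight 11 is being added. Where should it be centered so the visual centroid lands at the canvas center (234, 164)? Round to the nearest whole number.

(160, 106)

New total weight: (5 + 5 + 1 + 5 + 8) + 11 = 35.
x: need Σw·x = 35·234 = 8190. Existing = 5·260 + 5·89 + 1·336 + 5·438 + 8·270 = 6431. Remainder 1759 / 11 ≈ 159.91.
y: need Σw·y = 35·164 = 5740. Existing = 5·33 + 5·306 + 1·22 + 5·305 + 8·167 = 4578. Remainder 1162 / 11 ≈ 105.64.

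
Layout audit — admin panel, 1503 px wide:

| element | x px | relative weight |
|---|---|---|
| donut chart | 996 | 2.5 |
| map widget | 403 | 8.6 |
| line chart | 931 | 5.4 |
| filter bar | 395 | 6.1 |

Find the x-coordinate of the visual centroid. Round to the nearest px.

Σw = 2.5 + 8.6 + 5.4 + 6.1 = 22.6.
x-moment: 2.5·996 + 8.6·403 + 5.4·931 + 6.1·395 = 13392.7; centroid 13392.7/22.6 ≈ 592.60.

x ≈ 593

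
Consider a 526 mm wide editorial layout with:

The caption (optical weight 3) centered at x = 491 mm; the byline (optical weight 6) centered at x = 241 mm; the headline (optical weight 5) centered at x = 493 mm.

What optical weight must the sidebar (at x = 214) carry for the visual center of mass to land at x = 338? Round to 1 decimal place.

Fixed elements: Σw = 3 + 6 + 5 = 14, Σw·x = 3·491 + 6·241 + 5·493 = 5384.
Set Σw·x/Σw = 338: (5384 + 214w) = 338·(14 + w).
So w = (338·14 − 5384)/(214 − 338) = -652/-124 ≈ 5.26.

w ≈ 5.3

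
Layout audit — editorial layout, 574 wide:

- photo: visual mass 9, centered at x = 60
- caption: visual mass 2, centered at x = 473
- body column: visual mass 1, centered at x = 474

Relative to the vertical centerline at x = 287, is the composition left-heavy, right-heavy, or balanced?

Σw = 9 + 2 + 1 = 12.
x-moment: 9·60 + 2·473 + 1·474 = 1960; centroid 1960/12 ≈ 163.33.
163.3 vs midline 287 → left-heavy.

left-heavy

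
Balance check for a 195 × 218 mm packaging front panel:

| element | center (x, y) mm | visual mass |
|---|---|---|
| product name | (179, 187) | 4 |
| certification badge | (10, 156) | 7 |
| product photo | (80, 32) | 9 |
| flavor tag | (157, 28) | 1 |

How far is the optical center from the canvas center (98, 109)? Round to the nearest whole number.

≈ 20 mm

Σw = 4 + 7 + 9 + 1 = 21.
x: (4·179 + 7·10 + 9·80 + 1·157) / 21 = 1663 / 21 ≈ 79.19
y: (4·187 + 7·156 + 9·32 + 1·28) / 21 = 2156 / 21 ≈ 102.67
From (98, 109): dx = -18.81, dy = -6.33, so the distance is √(dx²+dy²) ≈ 19.85.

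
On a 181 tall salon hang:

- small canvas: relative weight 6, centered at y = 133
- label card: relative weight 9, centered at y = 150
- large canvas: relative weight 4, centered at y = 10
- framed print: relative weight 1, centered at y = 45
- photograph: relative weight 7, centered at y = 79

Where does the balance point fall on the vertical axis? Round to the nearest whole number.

Σw = 6 + 9 + 4 + 1 + 7 = 27.
y: (6·133 + 9·150 + 4·10 + 1·45 + 7·79) / 27 = 2786 / 27 ≈ 103.19

y ≈ 103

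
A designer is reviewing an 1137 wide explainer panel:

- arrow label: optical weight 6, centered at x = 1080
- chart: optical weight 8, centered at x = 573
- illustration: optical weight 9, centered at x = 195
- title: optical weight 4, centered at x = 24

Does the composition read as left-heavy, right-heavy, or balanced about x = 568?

left-heavy

Total weight = 6 + 8 + 9 + 4 = 27.
x: (6·1080 + 8·573 + 9·195 + 4·24) / 27 = 12915 / 27 ≈ 478.33
478.3 vs midline 568 → left-heavy.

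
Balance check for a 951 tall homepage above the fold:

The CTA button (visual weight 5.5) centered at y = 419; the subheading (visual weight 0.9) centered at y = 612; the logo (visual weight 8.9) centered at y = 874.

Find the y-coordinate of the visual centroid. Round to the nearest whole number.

y ≈ 695

Total weight = 5.5 + 0.9 + 8.9 = 15.3.
y: (5.5·419 + 0.9·612 + 8.9·874) / 15.3 = 10633.9 / 15.3 ≈ 695.03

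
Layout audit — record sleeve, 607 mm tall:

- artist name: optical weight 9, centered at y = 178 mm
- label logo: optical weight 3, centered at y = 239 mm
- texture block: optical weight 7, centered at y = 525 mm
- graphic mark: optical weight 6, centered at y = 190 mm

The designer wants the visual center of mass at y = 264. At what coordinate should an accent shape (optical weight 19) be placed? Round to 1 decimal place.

y ≈ 235.9

New total weight: (9 + 3 + 7 + 6) + 19 = 44.
y: need Σw·y = 44·264 = 11616. Existing = 9·178 + 3·239 + 7·525 + 6·190 = 7134. Remainder 4482 / 19 ≈ 235.89.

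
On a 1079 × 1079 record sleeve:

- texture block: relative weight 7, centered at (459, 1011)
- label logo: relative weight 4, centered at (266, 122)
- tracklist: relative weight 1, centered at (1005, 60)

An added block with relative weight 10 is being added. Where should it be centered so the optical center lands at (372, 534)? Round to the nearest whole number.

(290, 412)

New total weight: (7 + 4 + 1) + 10 = 22.
Along x: (5282 + 10·x) / 22 = 372 (existing moment 7·459 + 4·266 + 1·1005 = 5282) ⇒ x = (8184 − 5282) / 10 ≈ 290.20.
Along y: (7625 + 10·y) / 22 = 534 (existing moment 7·1011 + 4·122 + 1·60 = 7625) ⇒ y = (11748 − 7625) / 10 ≈ 412.30.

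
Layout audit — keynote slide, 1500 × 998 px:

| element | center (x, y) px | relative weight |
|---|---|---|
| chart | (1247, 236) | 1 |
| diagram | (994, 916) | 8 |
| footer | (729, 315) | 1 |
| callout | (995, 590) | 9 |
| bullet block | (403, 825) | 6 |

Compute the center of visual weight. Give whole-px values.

(852, 726)

Total weight = 1 + 8 + 1 + 9 + 6 = 25.
Σw·x = 1·1247 + 8·994 + 1·729 + 9·995 + 6·403 = 21301, so x̄ = 21301/25 ≈ 852.04.
Σw·y = 1·236 + 8·916 + 1·315 + 9·590 + 6·825 = 18139, so ȳ = 18139/25 ≈ 725.56.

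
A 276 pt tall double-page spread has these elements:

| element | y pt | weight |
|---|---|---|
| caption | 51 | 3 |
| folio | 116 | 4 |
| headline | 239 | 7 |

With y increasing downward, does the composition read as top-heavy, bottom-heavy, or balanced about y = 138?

bottom-heavy

Σw = 3 + 4 + 7 = 14.
Σw·y = 3·51 + 4·116 + 7·239 = 2290, so ȳ = 2290/14 ≈ 163.57.
163.6 vs midline 138 → bottom-heavy.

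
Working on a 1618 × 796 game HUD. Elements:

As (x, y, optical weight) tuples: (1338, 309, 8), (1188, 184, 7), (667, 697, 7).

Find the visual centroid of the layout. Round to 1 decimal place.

Total weight = 8 + 7 + 7 = 22.
x: (8·1338 + 7·1188 + 7·667) / 22 = 23689 / 22 ≈ 1076.77
y: (8·309 + 7·184 + 7·697) / 22 = 8639 / 22 ≈ 392.68

(1076.8, 392.7)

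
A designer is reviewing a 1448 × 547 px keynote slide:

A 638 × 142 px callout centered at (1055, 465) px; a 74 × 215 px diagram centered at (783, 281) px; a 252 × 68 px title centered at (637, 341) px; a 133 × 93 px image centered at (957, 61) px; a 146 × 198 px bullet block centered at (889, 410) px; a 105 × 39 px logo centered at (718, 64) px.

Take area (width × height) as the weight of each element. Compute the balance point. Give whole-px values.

Taking area as weight: callout 638·142 = 90596, diagram 74·215 = 15910, title 252·68 = 17136, image 133·93 = 12369, bullet block 146·198 = 28908, logo 105·39 = 4095. Sum 169014.
x: (90596·1055 + 15910·783 + 17136·637 + 12369·957 + 28908·889 + 4095·718) / 169014 = 159428497 / 169014 ≈ 943.29
y: (90596·465 + 15910·281 + 17136·341 + 12369·61 + 28908·410 + 4095·64) / 169014 = 65310095 / 169014 ≈ 386.42

(943, 386)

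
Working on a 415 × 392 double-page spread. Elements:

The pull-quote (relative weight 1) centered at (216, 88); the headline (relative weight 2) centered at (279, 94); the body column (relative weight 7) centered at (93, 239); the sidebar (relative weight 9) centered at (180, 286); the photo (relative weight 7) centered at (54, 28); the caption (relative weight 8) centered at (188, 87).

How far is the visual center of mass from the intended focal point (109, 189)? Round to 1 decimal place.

≈ 46.6

Σw = 1 + 2 + 7 + 9 + 7 + 8 = 34.
x: moment 4927 / weight 34 ≈ 144.91
Σw·y = 5415; ȳ = 5415/34 ≈ 159.26.
From (109, 189): dx = 35.91, dy = -29.74, so the distance is √(dx²+dy²) ≈ 46.62.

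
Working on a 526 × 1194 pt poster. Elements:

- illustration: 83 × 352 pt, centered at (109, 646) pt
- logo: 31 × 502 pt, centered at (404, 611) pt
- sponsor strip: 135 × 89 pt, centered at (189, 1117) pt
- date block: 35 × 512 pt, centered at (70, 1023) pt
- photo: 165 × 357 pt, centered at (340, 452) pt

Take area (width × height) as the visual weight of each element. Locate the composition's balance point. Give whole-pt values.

Areas: illustration 83·352 = 29216, logo 31·502 = 15562, sponsor strip 135·89 = 12015, date block 35·512 = 17920, photo 165·357 = 58905. Total weight = 133618.
x: (29216·109 + 15562·404 + 12015·189 + 17920·70 + 58905·340) / 133618 = 33024527 / 133618 ≈ 247.16
y: (29216·646 + 15562·611 + 12015·1117 + 17920·1023 + 58905·452) / 133618 = 86759893 / 133618 ≈ 649.31

(247, 649)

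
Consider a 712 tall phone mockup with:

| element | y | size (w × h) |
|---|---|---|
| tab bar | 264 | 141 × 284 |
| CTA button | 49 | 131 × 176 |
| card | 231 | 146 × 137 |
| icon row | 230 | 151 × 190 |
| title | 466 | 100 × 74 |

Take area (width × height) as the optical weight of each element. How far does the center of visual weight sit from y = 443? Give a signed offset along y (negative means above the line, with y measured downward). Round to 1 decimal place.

Areas: tab bar 141·284 = 40044, CTA button 131·176 = 23056, card 146·137 = 20002, icon row 151·190 = 28690, title 100·74 = 7400. Total weight = 119192.
Σw·y = 40044·264 + 23056·49 + 20002·231 + 28690·230 + 7400·466 = 26368922, so ȳ = 26368922/119192 ≈ 221.23.
Against y = 443, that's 221.23 − 443 = -221.77.

≈ -221.8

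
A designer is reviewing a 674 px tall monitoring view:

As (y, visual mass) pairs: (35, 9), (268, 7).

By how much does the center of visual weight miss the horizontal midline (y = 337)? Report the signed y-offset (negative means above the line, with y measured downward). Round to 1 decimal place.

≈ -200.1 px

Total weight = 9 + 7 = 16.
y-moment: 9·35 + 7·268 = 2191; centroid 2191/16 ≈ 136.94.
Difference: 136.94 − 337 ≈ -200.06.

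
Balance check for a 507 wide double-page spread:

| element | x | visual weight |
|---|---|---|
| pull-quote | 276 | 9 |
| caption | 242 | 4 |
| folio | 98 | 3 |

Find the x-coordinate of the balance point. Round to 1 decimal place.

x ≈ 234.1

Σw = 9 + 4 + 3 = 16.
x: (9·276 + 4·242 + 3·98) / 16 = 3746 / 16 ≈ 234.12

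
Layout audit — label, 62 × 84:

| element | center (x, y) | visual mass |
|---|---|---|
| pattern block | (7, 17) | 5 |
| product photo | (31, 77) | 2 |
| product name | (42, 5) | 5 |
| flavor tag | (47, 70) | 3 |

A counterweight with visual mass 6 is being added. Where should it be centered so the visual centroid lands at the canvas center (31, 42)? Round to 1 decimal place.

After adding the counterweight, total weight = 5 + 2 + 5 + 3 + 6 = 21.
x: target moment 21×31 = 651; current 5·7 + 2·31 + 5·42 + 3·47 = 448; the counterweight supplies 203, so x = 203/6 ≈ 33.83.
y: target moment 21×42 = 882; current 5·17 + 2·77 + 5·5 + 3·70 = 474; the counterweight supplies 408, so y = 408/6 ≈ 68.00.

(33.8, 68.0)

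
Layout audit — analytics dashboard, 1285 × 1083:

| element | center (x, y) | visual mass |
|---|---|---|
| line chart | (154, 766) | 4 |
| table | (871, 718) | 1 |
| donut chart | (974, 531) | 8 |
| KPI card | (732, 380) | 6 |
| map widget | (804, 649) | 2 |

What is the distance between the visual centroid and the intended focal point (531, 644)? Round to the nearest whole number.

≈ 217

Weights sum to 4 + 1 + 8 + 6 + 2 = 21.
x-moment: 4·154 + 1·871 + 8·974 + 6·732 + 2·804 = 15279; centroid 15279/21 ≈ 727.57.
y-moment: 4·766 + 1·718 + 8·531 + 6·380 + 2·649 = 11608; centroid 11608/21 ≈ 552.76.
Relative to (531, 644): Δ = (196.57, -91.24); |Δ| = √(196.57² + -91.24²) ≈ 216.71.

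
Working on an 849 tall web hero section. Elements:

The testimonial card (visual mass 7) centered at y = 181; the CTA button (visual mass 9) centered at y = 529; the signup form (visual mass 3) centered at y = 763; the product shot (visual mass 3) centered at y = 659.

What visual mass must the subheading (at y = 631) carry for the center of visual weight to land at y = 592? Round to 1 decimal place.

w ≈ 70.0

Existing Σw = 22 (7 + 9 + 3 + 3); existing moment 7·181 + 9·529 + 3·763 + 3·659 = 10294.
Set Σw·y/Σw = 592: (10294 + 631w) = 592·(22 + w).
Solving: w = (592·22 − 10294) / (631 − 592) = 2730 / 39 ≈ 70.00.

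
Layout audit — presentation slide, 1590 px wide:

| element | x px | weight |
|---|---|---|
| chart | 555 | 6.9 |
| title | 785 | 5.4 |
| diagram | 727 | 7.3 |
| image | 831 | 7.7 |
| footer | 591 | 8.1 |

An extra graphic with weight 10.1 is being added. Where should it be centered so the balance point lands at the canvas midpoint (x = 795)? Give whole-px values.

After adding the extra graphic, total weight = 6.9 + 5.4 + 7.3 + 7.7 + 8.1 + 10.1 = 45.5.
x: need Σw·x = 45.5·795 = 36172.5. Existing = 6.9·555 + 5.4·785 + 7.3·727 + 7.7·831 + 8.1·591 = 24561.4. Remainder 11611.1 / 10.1 ≈ 1149.61.

x ≈ 1150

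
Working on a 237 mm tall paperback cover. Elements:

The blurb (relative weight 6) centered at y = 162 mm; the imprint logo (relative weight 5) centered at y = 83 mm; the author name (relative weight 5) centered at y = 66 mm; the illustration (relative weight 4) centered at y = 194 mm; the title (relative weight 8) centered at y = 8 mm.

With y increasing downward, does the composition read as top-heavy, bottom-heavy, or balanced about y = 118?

top-heavy

Σw = 6 + 5 + 5 + 4 + 8 = 28.
Σw·y = 6·162 + 5·83 + 5·66 + 4·194 + 8·8 = 2557, so ȳ = 2557/28 ≈ 91.32.
91.3 lies above (smaller y than) the midline 118, so the layout is top-heavy.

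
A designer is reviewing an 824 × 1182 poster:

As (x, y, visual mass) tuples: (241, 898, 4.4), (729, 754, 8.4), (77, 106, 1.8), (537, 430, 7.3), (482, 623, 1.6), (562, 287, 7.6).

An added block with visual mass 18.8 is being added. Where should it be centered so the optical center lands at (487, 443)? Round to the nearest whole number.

(426, 283)

New total weight: (4.4 + 8.4 + 1.8 + 7.3 + 1.6 + 7.6) + 18.8 = 49.9.
Along x: (16285.1 + 18.8·x) / 49.9 = 487 (existing moment 4.4·241 + 8.4·729 + 1.8·77 + 7.3·537 + 1.6·482 + 7.6·562 = 16285.1) ⇒ x = (24301.3 − 16285.1) / 18.8 ≈ 426.39.
Along y: (16792.6 + 18.8·y) / 49.9 = 443 (existing moment 4.4·898 + 8.4·754 + 1.8·106 + 7.3·430 + 1.6·623 + 7.6·287 = 16792.6) ⇒ y = (22105.7 − 16792.6) / 18.8 ≈ 282.61.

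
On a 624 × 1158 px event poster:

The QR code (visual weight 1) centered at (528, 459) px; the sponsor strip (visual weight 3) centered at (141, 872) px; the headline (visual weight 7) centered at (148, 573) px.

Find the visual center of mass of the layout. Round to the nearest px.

Σw = 1 + 3 + 7 = 11.
x-moment: 1·528 + 3·141 + 7·148 = 1987; centroid 1987/11 ≈ 180.64.
y-moment: 1·459 + 3·872 + 7·573 = 7086; centroid 7086/11 ≈ 644.18.

(181, 644)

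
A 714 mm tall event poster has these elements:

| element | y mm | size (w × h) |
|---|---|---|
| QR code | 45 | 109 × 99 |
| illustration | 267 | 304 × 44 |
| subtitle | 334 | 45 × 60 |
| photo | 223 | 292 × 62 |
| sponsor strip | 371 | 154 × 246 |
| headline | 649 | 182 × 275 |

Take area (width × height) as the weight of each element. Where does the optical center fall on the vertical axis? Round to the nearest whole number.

y ≈ 418

Taking area as weight: QR code 109·99 = 10791, illustration 304·44 = 13376, subtitle 45·60 = 2700, photo 292·62 = 18104, sponsor strip 154·246 = 37884, headline 182·275 = 50050. Sum 132905.
y: (10791·45 + 13376·267 + 2700·334 + 18104·223 + 37884·371 + 50050·649) / 132905 = 55533393 / 132905 ≈ 417.84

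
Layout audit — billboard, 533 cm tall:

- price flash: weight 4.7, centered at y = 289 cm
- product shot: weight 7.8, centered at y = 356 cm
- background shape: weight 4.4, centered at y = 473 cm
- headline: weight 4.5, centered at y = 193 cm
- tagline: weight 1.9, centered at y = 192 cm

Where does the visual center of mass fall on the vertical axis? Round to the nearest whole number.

y ≈ 320

Total weight = 4.7 + 7.8 + 4.4 + 4.5 + 1.9 = 23.3.
Σw·y = 4.7·289 + 7.8·356 + 4.4·473 + 4.5·193 + 1.9·192 = 7449.6, so ȳ = 7449.6/23.3 ≈ 319.73.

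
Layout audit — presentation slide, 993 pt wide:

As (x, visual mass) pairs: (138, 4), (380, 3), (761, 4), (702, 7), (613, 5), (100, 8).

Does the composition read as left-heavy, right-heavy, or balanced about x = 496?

Σw = 4 + 3 + 4 + 7 + 5 + 8 = 31.
x-moment: 4·138 + 3·380 + 4·761 + 7·702 + 5·613 + 8·100 = 13515; centroid 13515/31 ≈ 435.97.
436.0 lies left of the midline 496, so the layout is left-heavy.

left-heavy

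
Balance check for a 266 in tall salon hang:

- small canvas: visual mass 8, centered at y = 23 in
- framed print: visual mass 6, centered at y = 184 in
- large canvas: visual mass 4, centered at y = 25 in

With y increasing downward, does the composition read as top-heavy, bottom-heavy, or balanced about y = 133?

Weights sum to 8 + 6 + 4 = 18.
y-moment: 8·23 + 6·184 + 4·25 = 1388; centroid 1388/18 ≈ 77.11.
Since 77.1 is above (smaller y than) 133, the composition reads top-heavy.

top-heavy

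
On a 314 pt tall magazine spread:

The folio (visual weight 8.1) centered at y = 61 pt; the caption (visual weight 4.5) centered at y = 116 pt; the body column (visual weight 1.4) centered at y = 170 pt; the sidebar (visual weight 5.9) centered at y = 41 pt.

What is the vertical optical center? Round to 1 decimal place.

Weights sum to 8.1 + 4.5 + 1.4 + 5.9 = 19.9.
y: (8.1·61 + 4.5·116 + 1.4·170 + 5.9·41) / 19.9 = 1496.0 / 19.9 ≈ 75.18

y ≈ 75.2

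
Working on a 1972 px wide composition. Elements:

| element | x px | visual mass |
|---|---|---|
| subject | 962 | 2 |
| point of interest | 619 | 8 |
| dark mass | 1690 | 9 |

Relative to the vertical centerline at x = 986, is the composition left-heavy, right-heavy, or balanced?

right-heavy

Σw = 2 + 8 + 9 = 19.
x-moment: 2·962 + 8·619 + 9·1690 = 22086; centroid 22086/19 ≈ 1162.42.
1162.4 vs midline 986 → right-heavy.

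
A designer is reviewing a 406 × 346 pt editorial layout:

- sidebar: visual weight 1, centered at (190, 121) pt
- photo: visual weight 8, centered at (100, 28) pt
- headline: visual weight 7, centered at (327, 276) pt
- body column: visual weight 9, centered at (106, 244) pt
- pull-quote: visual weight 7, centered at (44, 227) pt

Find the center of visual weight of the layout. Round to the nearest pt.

Weights sum to 1 + 8 + 7 + 9 + 7 = 32.
x: (1·190 + 8·100 + 7·327 + 9·106 + 7·44) / 32 = 4541 / 32 ≈ 141.91
y: (1·121 + 8·28 + 7·276 + 9·244 + 7·227) / 32 = 6062 / 32 ≈ 189.44

(142, 189)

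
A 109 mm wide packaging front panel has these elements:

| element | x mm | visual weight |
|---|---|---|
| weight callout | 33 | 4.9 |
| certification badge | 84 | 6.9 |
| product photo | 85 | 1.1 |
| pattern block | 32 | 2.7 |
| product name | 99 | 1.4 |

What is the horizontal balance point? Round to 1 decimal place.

Weights sum to 4.9 + 6.9 + 1.1 + 2.7 + 1.4 = 17.0.
x: (4.9·33 + 6.9·84 + 1.1·85 + 2.7·32 + 1.4·99) / 17.0 = 1059.8 / 17.0 ≈ 62.34

x ≈ 62.3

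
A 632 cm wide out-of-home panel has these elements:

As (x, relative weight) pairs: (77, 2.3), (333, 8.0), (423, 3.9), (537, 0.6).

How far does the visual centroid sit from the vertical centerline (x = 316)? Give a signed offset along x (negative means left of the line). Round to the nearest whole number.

≈ 9 cm

Σw = 2.3 + 8.0 + 3.9 + 0.6 = 14.8.
x: (2.3·77 + 8.0·333 + 3.9·423 + 0.6·537) / 14.8 = 4813.0 / 14.8 ≈ 325.20
Offset from x = 316: 325.20 − 316 ≈ 9.20.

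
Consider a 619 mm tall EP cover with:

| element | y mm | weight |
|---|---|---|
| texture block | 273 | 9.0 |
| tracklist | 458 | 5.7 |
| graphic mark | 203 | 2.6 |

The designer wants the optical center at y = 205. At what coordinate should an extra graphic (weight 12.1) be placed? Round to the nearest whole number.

y ≈ 36

After adding the extra graphic, total weight = 9.0 + 5.7 + 2.6 + 12.1 = 29.4.
Along y: (5595.4 + 12.1·y) / 29.4 = 205 (existing moment 9.0·273 + 5.7·458 + 2.6·203 = 5595.4) ⇒ y = (6027.0 − 5595.4) / 12.1 ≈ 35.67.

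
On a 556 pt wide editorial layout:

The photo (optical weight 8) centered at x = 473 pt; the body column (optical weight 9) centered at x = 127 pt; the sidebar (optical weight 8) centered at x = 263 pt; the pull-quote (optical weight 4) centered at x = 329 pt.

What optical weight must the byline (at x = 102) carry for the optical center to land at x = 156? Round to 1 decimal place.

w ≈ 70.8

Known weights sum to 8 + 9 + 8 + 4 = 29; their moment is 8·473 + 9·127 + 8·263 + 4·329 = 8347.
Balance at x = 156 requires (8347 + w·102) / (29 + w) = 156.
Solving: w = (156·29 − 8347) / (102 − 156) = -3823 / -54 ≈ 70.80.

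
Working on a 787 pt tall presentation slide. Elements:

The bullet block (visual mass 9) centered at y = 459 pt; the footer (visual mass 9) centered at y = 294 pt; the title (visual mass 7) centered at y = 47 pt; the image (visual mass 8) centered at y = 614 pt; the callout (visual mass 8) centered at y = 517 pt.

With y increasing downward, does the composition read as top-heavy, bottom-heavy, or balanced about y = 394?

Total weight = 9 + 9 + 7 + 8 + 8 = 41.
Σw·y = 9·459 + 9·294 + 7·47 + 8·614 + 8·517 = 16154, so ȳ = 16154/41 ≈ 394.00.
That equals the midline 394 — balanced.

balanced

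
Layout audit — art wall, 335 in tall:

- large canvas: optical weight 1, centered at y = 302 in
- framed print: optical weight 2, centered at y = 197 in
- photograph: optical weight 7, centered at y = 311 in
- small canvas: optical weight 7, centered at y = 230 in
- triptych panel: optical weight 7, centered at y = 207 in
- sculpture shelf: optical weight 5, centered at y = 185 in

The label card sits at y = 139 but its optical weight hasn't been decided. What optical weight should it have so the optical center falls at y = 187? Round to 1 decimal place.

w ≈ 29.9

Known weights sum to 1 + 2 + 7 + 7 + 7 + 5 = 29; their moment is 1·302 + 2·197 + 7·311 + 7·230 + 7·207 + 5·185 = 6857.
For the centroid to hit 187: (6857 + w·139) / (29 + w) = 187.
So w = (187·29 − 6857)/(139 − 187) = -1434/-48 ≈ 29.87.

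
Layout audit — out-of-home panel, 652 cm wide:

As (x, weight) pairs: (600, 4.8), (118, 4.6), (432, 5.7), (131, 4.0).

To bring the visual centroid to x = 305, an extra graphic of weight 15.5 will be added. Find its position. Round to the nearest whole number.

New total weight: (4.8 + 4.6 + 5.7 + 4.0) + 15.5 = 34.6.
Along x: (6409.2 + 15.5·x) / 34.6 = 305 (existing moment 4.8·600 + 4.6·118 + 5.7·432 + 4.0·131 = 6409.2) ⇒ x = (10553.0 − 6409.2) / 15.5 ≈ 267.34.

x ≈ 267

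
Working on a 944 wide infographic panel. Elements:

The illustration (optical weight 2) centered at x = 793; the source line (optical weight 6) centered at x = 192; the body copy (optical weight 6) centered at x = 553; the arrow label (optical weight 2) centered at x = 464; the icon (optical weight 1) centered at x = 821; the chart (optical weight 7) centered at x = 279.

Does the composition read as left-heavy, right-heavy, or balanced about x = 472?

left-heavy

Weights sum to 2 + 6 + 6 + 2 + 1 + 7 = 24.
Σw·x = 9758; x̄ = 9758/24 ≈ 406.58.
406.6 lies left of the midline 472, so the layout is left-heavy.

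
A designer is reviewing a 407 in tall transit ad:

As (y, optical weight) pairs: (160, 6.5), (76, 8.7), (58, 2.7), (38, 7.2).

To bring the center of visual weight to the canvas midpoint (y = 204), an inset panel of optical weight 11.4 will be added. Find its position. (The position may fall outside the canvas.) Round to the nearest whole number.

After adding the inset panel, total weight = 6.5 + 8.7 + 2.7 + 7.2 + 11.4 = 36.5.
y: target moment 36.5×204 = 7446.0; current 6.5·160 + 8.7·76 + 2.7·58 + 7.2·38 = 2131.4; the inset panel supplies 5314.6, so y = 5314.6/11.4 ≈ 466.19.

y ≈ 466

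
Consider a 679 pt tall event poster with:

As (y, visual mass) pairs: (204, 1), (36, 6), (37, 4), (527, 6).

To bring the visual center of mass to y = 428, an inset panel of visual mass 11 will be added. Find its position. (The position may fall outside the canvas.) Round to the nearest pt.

New total weight: (1 + 6 + 4 + 6) + 11 = 28.
y: need Σw·y = 28·428 = 11984. Existing = 1·204 + 6·36 + 4·37 + 6·527 = 3730. Remainder 8254 / 11 ≈ 750.36.

y ≈ 750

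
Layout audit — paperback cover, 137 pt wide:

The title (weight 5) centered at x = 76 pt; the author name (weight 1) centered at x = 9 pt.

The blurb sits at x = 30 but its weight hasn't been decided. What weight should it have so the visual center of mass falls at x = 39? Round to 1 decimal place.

w ≈ 17.2

Known weights sum to 5 + 1 = 6; their moment is 5·76 + 1·9 = 389.
Set Σw·x/Σw = 39: (389 + 30w) = 39·(6 + w).
Rearranging, w·(30 − 39) = 39·6 − 389 = -155, so w ≈ -155/-9 = 17.22.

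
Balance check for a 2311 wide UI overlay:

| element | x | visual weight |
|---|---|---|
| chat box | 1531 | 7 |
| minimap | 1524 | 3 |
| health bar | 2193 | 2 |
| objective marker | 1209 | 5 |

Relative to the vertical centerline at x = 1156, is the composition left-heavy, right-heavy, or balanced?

right-heavy

Weights sum to 7 + 3 + 2 + 5 = 17.
x: (7·1531 + 3·1524 + 2·2193 + 5·1209) / 17 = 25720 / 17 ≈ 1512.94
1512.9 lies right of the midline 1156, so the layout is right-heavy.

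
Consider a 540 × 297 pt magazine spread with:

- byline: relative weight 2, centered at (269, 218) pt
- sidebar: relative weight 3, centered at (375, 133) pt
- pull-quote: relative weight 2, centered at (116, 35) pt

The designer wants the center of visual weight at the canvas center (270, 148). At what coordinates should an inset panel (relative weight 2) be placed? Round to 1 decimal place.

(267.5, 213.5)

After adding the inset panel, total weight = 2 + 3 + 2 + 2 = 9.
Along x: (1895 + 2·x) / 9 = 270 (existing moment 2·269 + 3·375 + 2·116 = 1895) ⇒ x = (2430 − 1895) / 2 ≈ 267.50.
Along y: (905 + 2·y) / 9 = 148 (existing moment 2·218 + 3·133 + 2·35 = 905) ⇒ y = (1332 − 905) / 2 ≈ 213.50.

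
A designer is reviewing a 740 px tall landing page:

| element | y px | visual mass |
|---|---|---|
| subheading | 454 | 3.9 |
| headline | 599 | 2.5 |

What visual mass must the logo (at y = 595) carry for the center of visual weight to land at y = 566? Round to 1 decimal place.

w ≈ 12.2

Existing Σw = 6.4 (3.9 + 2.5); existing moment 3.9·454 + 2.5·599 = 3268.1.
For the centroid to hit 566: (3268.1 + w·595) / (6.4 + w) = 566.
Rearranging, w·(595 − 566) = 566·6.4 − 3268.1 = 354.3, so w ≈ 354.3/29 = 12.22.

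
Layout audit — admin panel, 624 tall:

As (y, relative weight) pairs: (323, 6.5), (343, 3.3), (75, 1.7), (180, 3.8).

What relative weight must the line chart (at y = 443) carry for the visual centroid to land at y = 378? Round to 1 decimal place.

w ≈ 26.8

Existing Σw = 15.3 (6.5 + 3.3 + 1.7 + 3.8); existing moment 6.5·323 + 3.3·343 + 1.7·75 + 3.8·180 = 4042.9.
For the centroid to hit 378: (4042.9 + w·443) / (15.3 + w) = 378.
Solving: w = (378·15.3 − 4042.9) / (443 − 378) = 1740.5 / 65 ≈ 26.78.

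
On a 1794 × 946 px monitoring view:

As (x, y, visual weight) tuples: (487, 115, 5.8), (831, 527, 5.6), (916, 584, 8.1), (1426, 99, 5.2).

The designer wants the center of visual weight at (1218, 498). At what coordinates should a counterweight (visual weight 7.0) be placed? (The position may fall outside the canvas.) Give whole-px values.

With the counterweight, Σw becomes 5.8 + 5.6 + 8.1 + 5.2 + 7.0 = 31.7.
x: need Σw·x = 31.7·1218 = 38610.6. Existing = 5.8·487 + 5.6·831 + 8.1·916 + 5.2·1426 = 22313.0. Remainder 16297.6 / 7.0 ≈ 2328.23.
y: need Σw·y = 31.7·498 = 15786.6. Existing = 5.8·115 + 5.6·527 + 8.1·584 + 5.2·99 = 8863.4. Remainder 6923.2 / 7.0 ≈ 989.03.

(2328, 989)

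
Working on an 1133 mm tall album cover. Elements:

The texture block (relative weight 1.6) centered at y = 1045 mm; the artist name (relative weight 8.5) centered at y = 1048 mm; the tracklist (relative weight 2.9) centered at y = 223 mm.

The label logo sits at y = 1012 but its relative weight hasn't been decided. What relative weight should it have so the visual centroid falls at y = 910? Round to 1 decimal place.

Known weights sum to 1.6 + 8.5 + 2.9 = 13.0; their moment is 1.6·1045 + 8.5·1048 + 2.9·223 = 11226.7.
Set Σw·y/Σw = 910: (11226.7 + 1012w) = 910·(13.0 + w).
Rearranging, w·(1012 − 910) = 910·13.0 − 11226.7 = 603.3, so w ≈ 603.3/102 = 5.91.

w ≈ 5.9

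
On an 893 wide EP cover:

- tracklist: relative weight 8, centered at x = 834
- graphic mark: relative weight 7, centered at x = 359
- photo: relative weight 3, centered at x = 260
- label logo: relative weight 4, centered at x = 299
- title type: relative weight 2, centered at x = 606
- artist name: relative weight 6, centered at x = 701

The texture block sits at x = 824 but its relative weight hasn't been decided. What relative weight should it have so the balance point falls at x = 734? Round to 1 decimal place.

Known weights sum to 8 + 7 + 3 + 4 + 2 + 6 = 30; their moment is 8·834 + 7·359 + 3·260 + 4·299 + 2·606 + 6·701 = 16579.
Set Σw·x/Σw = 734: (16579 + 824w) = 734·(30 + w).
Rearranging, w·(824 − 734) = 734·30 − 16579 = 5441, so w ≈ 5441/90 = 60.46.

w ≈ 60.5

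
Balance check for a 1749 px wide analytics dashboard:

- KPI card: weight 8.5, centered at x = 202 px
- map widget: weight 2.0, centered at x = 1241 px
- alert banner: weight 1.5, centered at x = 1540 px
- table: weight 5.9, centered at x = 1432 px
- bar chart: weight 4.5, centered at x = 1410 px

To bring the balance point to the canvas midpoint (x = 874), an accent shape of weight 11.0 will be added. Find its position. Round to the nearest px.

x ≈ 717

New total weight: (8.5 + 2.0 + 1.5 + 5.9 + 4.5) + 11.0 = 33.4.
x: need Σw·x = 33.4·874 = 29191.6. Existing = 8.5·202 + 2.0·1241 + 1.5·1540 + 5.9·1432 + 4.5·1410 = 21302.8. Remainder 7888.8 / 11.0 ≈ 717.16.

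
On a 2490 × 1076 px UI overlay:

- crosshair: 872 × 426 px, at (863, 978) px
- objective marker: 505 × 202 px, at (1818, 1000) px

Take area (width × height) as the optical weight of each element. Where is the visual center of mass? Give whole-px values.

Areas → weights: crosshair 872·426 = 371472, objective marker 505·202 = 102010; Σw = 473482.
Σw·x = 371472·863 + 102010·1818 = 506034516, so x̄ = 506034516/473482 ≈ 1068.75.
Σw·y = 371472·978 + 102010·1000 = 465309616, so ȳ = 465309616/473482 ≈ 982.74.

(1069, 983)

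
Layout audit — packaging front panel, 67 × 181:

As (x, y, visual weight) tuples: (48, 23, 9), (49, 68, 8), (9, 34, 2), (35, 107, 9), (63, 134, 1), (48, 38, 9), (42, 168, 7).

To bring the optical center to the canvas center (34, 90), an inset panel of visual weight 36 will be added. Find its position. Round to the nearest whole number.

(22, 107)

With the inset panel, Σw becomes 9 + 8 + 2 + 9 + 1 + 9 + 7 + 36 = 81.
x: need Σw·x = 81·34 = 2754. Existing = 9·48 + 8·49 + 2·9 + 9·35 + 1·63 + 9·48 + 7·42 = 1946. Remainder 808 / 36 ≈ 22.44.
y: need Σw·y = 81·90 = 7290. Existing = 9·23 + 8·68 + 2·34 + 9·107 + 1·134 + 9·38 + 7·168 = 3434. Remainder 3856 / 36 ≈ 107.11.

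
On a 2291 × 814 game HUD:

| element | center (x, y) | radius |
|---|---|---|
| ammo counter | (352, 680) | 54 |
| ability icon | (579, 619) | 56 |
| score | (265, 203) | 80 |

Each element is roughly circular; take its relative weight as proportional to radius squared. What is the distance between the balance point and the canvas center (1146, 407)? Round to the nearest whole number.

≈ 782

Weights ∝ r²: ammo counter 54² = 2916, ability icon 56² = 3136, score 80² = 6400; Σw = 12452.
x-moment: 2916·352 + 3136·579 + 6400·265 = 4538176; centroid 4538176/12452 ≈ 364.45.
y-moment: 2916·680 + 3136·619 + 6400·203 = 5223264; centroid 5223264/12452 ≈ 419.47.
Offset from (1146, 407): Δx ≈ -781.55, Δy ≈ 12.47; distance = √(Δx² + Δy²) ≈ 781.65.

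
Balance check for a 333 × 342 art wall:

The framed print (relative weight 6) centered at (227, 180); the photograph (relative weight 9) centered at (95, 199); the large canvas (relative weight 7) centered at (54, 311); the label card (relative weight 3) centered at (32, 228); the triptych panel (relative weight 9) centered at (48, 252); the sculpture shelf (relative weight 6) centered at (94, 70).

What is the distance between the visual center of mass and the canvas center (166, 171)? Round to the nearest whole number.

≈ 84

Σw = 6 + 9 + 7 + 3 + 9 + 6 = 40.
x: (6·227 + 9·95 + 7·54 + 3·32 + 9·48 + 6·94) / 40 = 3687 / 40 ≈ 92.17
y: (6·180 + 9·199 + 7·311 + 3·228 + 9·252 + 6·70) / 40 = 8420 / 40 ≈ 210.50
Offset from (166, 171): Δx ≈ -73.83, Δy ≈ 39.50; distance = √(Δx² + Δy²) ≈ 83.73.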